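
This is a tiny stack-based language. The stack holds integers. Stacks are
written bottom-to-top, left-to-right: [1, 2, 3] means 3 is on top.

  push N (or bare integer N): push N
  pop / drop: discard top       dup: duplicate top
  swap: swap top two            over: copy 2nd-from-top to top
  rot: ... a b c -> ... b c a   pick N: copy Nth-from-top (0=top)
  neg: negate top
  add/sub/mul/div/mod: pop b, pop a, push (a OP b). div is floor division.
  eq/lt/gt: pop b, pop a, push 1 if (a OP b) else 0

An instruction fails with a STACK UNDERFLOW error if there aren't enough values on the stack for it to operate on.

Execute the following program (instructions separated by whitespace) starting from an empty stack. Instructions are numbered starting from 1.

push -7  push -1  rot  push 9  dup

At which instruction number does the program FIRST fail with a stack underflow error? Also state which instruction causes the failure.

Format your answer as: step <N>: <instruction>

Answer: step 3: rot

Derivation:
Step 1 ('push -7'): stack = [-7], depth = 1
Step 2 ('push -1'): stack = [-7, -1], depth = 2
Step 3 ('rot'): needs 3 value(s) but depth is 2 — STACK UNDERFLOW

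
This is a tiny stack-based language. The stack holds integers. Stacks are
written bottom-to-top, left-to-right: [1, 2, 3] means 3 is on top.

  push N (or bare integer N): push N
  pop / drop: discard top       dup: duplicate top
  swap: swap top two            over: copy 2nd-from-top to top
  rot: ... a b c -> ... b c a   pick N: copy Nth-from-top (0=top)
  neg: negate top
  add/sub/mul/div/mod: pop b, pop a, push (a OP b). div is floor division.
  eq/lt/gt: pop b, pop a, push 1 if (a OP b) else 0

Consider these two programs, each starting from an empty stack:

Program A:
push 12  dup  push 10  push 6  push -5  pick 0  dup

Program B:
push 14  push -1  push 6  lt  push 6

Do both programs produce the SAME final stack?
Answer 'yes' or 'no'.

Program A trace:
  After 'push 12': [12]
  After 'dup': [12, 12]
  After 'push 10': [12, 12, 10]
  After 'push 6': [12, 12, 10, 6]
  After 'push -5': [12, 12, 10, 6, -5]
  After 'pick 0': [12, 12, 10, 6, -5, -5]
  After 'dup': [12, 12, 10, 6, -5, -5, -5]
Program A final stack: [12, 12, 10, 6, -5, -5, -5]

Program B trace:
  After 'push 14': [14]
  After 'push -1': [14, -1]
  After 'push 6': [14, -1, 6]
  After 'lt': [14, 1]
  After 'push 6': [14, 1, 6]
Program B final stack: [14, 1, 6]
Same: no

Answer: no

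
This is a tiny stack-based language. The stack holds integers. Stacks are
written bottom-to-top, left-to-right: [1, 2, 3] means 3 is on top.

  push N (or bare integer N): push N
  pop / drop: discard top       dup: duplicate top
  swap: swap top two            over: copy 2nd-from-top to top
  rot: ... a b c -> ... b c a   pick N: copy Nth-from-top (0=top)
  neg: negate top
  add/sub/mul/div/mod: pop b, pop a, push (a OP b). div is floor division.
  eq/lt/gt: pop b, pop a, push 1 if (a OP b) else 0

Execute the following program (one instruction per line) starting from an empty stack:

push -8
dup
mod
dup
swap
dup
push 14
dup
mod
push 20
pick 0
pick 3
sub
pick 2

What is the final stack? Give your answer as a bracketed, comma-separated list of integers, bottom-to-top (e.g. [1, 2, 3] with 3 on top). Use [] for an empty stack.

After 'push -8': [-8]
After 'dup': [-8, -8]
After 'mod': [0]
After 'dup': [0, 0]
After 'swap': [0, 0]
After 'dup': [0, 0, 0]
After 'push 14': [0, 0, 0, 14]
After 'dup': [0, 0, 0, 14, 14]
After 'mod': [0, 0, 0, 0]
After 'push 20': [0, 0, 0, 0, 20]
After 'pick 0': [0, 0, 0, 0, 20, 20]
After 'pick 3': [0, 0, 0, 0, 20, 20, 0]
After 'sub': [0, 0, 0, 0, 20, 20]
After 'pick 2': [0, 0, 0, 0, 20, 20, 0]

Answer: [0, 0, 0, 0, 20, 20, 0]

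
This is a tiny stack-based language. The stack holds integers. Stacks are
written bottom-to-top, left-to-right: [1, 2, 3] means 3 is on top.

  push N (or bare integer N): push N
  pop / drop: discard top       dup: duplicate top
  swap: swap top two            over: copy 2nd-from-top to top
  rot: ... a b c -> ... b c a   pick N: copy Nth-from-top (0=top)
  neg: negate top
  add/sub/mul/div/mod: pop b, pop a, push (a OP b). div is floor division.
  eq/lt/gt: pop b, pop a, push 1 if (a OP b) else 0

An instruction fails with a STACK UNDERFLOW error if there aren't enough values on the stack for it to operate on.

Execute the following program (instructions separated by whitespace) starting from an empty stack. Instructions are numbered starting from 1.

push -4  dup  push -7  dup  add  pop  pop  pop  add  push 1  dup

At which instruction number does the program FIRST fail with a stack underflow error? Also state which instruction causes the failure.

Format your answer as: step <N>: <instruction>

Step 1 ('push -4'): stack = [-4], depth = 1
Step 2 ('dup'): stack = [-4, -4], depth = 2
Step 3 ('push -7'): stack = [-4, -4, -7], depth = 3
Step 4 ('dup'): stack = [-4, -4, -7, -7], depth = 4
Step 5 ('add'): stack = [-4, -4, -14], depth = 3
Step 6 ('pop'): stack = [-4, -4], depth = 2
Step 7 ('pop'): stack = [-4], depth = 1
Step 8 ('pop'): stack = [], depth = 0
Step 9 ('add'): needs 2 value(s) but depth is 0 — STACK UNDERFLOW

Answer: step 9: add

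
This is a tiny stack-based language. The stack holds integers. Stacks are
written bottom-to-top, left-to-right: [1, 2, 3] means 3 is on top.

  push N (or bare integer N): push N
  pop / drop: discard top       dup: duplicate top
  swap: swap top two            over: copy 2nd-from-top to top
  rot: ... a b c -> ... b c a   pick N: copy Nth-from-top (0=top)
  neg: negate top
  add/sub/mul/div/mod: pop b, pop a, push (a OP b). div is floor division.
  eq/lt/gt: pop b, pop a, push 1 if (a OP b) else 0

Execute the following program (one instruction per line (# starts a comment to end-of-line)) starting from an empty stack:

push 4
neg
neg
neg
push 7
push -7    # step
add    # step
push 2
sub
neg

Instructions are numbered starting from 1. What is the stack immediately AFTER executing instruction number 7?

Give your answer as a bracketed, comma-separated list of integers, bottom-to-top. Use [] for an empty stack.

Answer: [-4, 0]

Derivation:
Step 1 ('push 4'): [4]
Step 2 ('neg'): [-4]
Step 3 ('neg'): [4]
Step 4 ('neg'): [-4]
Step 5 ('push 7'): [-4, 7]
Step 6 ('push -7'): [-4, 7, -7]
Step 7 ('add'): [-4, 0]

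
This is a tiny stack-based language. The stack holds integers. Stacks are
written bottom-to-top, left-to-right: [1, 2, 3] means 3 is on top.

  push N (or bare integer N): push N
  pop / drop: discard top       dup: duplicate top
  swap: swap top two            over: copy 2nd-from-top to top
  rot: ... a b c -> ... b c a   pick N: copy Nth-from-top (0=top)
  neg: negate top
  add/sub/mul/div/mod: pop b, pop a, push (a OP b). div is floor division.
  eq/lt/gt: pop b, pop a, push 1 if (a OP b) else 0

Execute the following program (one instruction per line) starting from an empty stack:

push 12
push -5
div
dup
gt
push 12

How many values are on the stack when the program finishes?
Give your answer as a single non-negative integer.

After 'push 12': stack = [12] (depth 1)
After 'push -5': stack = [12, -5] (depth 2)
After 'div': stack = [-3] (depth 1)
After 'dup': stack = [-3, -3] (depth 2)
After 'gt': stack = [0] (depth 1)
After 'push 12': stack = [0, 12] (depth 2)

Answer: 2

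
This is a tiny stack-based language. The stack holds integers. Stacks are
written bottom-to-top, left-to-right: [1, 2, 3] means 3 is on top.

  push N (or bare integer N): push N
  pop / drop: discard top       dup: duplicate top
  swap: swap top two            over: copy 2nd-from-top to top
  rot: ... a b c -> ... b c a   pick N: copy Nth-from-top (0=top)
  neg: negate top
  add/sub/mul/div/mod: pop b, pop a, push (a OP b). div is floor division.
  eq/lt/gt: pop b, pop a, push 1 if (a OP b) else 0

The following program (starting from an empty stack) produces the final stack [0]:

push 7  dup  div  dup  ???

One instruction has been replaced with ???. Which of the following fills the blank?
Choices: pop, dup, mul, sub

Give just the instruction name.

Stack before ???: [1, 1]
Stack after ???:  [0]
Checking each choice:
  pop: produces [1]
  dup: produces [1, 1, 1]
  mul: produces [1]
  sub: MATCH


Answer: sub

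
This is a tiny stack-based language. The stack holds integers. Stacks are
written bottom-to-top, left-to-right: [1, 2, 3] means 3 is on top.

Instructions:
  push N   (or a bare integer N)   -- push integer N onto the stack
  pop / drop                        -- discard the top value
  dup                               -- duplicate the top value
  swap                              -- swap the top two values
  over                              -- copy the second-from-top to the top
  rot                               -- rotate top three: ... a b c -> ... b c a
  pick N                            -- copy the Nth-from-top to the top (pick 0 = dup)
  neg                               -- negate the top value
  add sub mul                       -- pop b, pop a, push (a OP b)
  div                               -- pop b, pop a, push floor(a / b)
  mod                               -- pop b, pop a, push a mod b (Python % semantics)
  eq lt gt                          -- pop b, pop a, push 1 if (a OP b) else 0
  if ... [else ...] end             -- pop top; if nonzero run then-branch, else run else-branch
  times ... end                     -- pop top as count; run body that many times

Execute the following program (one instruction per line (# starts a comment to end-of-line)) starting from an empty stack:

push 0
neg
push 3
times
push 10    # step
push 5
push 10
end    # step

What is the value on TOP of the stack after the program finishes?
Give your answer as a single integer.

Answer: 10

Derivation:
After 'push 0': [0]
After 'neg': [0]
After 'push 3': [0, 3]
After 'times': [0]
After 'push 10': [0, 10]
After 'push 5': [0, 10, 5]
After 'push 10': [0, 10, 5, 10]
After 'push 10': [0, 10, 5, 10, 10]
After 'push 5': [0, 10, 5, 10, 10, 5]
After 'push 10': [0, 10, 5, 10, 10, 5, 10]
After 'push 10': [0, 10, 5, 10, 10, 5, 10, 10]
After 'push 5': [0, 10, 5, 10, 10, 5, 10, 10, 5]
After 'push 10': [0, 10, 5, 10, 10, 5, 10, 10, 5, 10]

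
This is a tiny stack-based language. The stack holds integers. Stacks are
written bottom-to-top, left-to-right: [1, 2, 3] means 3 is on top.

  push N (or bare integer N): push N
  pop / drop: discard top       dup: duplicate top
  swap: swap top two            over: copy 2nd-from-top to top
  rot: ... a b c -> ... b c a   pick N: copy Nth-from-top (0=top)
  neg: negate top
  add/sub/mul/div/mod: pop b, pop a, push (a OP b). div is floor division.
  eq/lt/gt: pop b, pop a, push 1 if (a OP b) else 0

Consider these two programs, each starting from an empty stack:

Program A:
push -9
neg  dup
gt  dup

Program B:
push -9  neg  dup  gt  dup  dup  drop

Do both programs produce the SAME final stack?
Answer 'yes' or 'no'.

Answer: yes

Derivation:
Program A trace:
  After 'push -9': [-9]
  After 'neg': [9]
  After 'dup': [9, 9]
  After 'gt': [0]
  After 'dup': [0, 0]
Program A final stack: [0, 0]

Program B trace:
  After 'push -9': [-9]
  After 'neg': [9]
  After 'dup': [9, 9]
  After 'gt': [0]
  After 'dup': [0, 0]
  After 'dup': [0, 0, 0]
  After 'drop': [0, 0]
Program B final stack: [0, 0]
Same: yes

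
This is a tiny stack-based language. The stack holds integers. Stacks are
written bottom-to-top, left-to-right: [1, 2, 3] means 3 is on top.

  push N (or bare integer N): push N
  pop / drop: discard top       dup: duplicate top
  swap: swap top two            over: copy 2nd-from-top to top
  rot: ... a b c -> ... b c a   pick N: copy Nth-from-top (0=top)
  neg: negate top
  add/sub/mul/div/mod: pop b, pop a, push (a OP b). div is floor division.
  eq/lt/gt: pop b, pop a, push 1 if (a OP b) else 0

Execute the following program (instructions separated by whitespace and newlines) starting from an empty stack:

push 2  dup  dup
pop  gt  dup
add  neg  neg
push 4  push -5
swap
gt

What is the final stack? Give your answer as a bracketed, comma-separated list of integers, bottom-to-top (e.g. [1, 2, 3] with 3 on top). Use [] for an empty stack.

Answer: [0, 0]

Derivation:
After 'push 2': [2]
After 'dup': [2, 2]
After 'dup': [2, 2, 2]
After 'pop': [2, 2]
After 'gt': [0]
After 'dup': [0, 0]
After 'add': [0]
After 'neg': [0]
After 'neg': [0]
After 'push 4': [0, 4]
After 'push -5': [0, 4, -5]
After 'swap': [0, -5, 4]
After 'gt': [0, 0]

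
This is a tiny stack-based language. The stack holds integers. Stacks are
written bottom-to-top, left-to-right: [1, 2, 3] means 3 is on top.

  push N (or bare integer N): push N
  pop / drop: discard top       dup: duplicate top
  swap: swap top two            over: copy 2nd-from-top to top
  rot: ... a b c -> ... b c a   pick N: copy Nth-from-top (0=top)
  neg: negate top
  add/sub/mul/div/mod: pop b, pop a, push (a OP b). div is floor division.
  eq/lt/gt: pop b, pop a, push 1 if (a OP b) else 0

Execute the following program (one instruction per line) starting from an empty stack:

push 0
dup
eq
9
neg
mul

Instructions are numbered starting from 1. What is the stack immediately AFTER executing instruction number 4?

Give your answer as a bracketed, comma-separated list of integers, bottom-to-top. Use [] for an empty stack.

Step 1 ('push 0'): [0]
Step 2 ('dup'): [0, 0]
Step 3 ('eq'): [1]
Step 4 ('9'): [1, 9]

Answer: [1, 9]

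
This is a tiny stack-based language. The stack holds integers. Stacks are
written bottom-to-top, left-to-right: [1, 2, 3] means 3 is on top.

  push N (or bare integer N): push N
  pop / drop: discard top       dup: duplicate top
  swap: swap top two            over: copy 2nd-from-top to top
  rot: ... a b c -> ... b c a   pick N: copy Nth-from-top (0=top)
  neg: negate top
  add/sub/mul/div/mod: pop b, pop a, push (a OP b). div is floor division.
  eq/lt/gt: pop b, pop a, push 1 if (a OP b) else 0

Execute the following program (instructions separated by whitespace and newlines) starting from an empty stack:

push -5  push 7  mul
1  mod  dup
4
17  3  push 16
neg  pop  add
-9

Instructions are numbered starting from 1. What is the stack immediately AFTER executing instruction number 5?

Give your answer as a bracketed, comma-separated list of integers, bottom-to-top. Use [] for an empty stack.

Step 1 ('push -5'): [-5]
Step 2 ('push 7'): [-5, 7]
Step 3 ('mul'): [-35]
Step 4 ('1'): [-35, 1]
Step 5 ('mod'): [0]

Answer: [0]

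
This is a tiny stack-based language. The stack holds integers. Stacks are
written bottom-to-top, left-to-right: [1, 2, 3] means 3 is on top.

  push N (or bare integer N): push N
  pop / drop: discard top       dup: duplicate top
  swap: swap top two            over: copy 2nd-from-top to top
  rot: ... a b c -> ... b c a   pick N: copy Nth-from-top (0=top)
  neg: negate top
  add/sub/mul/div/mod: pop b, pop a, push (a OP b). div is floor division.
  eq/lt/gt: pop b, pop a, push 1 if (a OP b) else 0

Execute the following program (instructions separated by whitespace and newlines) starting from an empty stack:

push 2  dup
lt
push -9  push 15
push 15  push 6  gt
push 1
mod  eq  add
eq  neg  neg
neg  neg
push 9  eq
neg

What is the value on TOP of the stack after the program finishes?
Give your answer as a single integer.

Answer: 0

Derivation:
After 'push 2': [2]
After 'dup': [2, 2]
After 'lt': [0]
After 'push -9': [0, -9]
After 'push 15': [0, -9, 15]
After 'push 15': [0, -9, 15, 15]
After 'push 6': [0, -9, 15, 15, 6]
After 'gt': [0, -9, 15, 1]
After 'push 1': [0, -9, 15, 1, 1]
After 'mod': [0, -9, 15, 0]
After 'eq': [0, -9, 0]
After 'add': [0, -9]
After 'eq': [0]
After 'neg': [0]
After 'neg': [0]
After 'neg': [0]
After 'neg': [0]
After 'push 9': [0, 9]
After 'eq': [0]
After 'neg': [0]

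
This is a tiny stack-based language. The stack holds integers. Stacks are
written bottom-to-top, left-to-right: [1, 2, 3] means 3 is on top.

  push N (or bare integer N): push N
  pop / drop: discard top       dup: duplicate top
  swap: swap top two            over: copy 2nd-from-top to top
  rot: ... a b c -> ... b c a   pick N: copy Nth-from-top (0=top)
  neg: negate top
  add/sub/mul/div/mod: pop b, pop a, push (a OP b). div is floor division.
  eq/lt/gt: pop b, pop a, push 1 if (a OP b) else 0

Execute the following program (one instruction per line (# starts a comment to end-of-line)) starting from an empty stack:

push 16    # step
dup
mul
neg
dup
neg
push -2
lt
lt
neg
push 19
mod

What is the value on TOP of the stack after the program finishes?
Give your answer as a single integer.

After 'push 16': [16]
After 'dup': [16, 16]
After 'mul': [256]
After 'neg': [-256]
After 'dup': [-256, -256]
After 'neg': [-256, 256]
After 'push -2': [-256, 256, -2]
After 'lt': [-256, 0]
After 'lt': [1]
After 'neg': [-1]
After 'push 19': [-1, 19]
After 'mod': [18]

Answer: 18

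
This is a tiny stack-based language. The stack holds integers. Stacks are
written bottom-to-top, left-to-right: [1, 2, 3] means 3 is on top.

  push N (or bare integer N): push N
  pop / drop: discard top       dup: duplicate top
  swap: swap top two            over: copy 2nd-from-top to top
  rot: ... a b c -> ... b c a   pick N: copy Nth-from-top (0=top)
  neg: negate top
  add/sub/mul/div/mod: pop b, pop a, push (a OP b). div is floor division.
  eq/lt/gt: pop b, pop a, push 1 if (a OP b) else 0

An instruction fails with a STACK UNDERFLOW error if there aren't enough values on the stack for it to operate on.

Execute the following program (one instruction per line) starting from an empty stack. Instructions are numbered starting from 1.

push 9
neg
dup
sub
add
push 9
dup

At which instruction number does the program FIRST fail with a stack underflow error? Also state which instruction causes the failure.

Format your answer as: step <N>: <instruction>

Answer: step 5: add

Derivation:
Step 1 ('push 9'): stack = [9], depth = 1
Step 2 ('neg'): stack = [-9], depth = 1
Step 3 ('dup'): stack = [-9, -9], depth = 2
Step 4 ('sub'): stack = [0], depth = 1
Step 5 ('add'): needs 2 value(s) but depth is 1 — STACK UNDERFLOW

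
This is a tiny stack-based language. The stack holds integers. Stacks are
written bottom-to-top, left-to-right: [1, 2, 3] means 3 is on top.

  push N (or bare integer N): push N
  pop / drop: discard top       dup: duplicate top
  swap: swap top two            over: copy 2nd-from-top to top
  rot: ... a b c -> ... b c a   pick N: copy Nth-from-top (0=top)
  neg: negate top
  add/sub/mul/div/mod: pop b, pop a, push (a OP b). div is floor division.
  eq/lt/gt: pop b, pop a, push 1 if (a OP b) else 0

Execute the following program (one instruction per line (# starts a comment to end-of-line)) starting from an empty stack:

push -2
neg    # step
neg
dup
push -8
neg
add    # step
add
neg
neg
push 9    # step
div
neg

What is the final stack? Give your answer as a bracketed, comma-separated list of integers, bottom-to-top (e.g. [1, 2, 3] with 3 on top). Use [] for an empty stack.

After 'push -2': [-2]
After 'neg': [2]
After 'neg': [-2]
After 'dup': [-2, -2]
After 'push -8': [-2, -2, -8]
After 'neg': [-2, -2, 8]
After 'add': [-2, 6]
After 'add': [4]
After 'neg': [-4]
After 'neg': [4]
After 'push 9': [4, 9]
After 'div': [0]
After 'neg': [0]

Answer: [0]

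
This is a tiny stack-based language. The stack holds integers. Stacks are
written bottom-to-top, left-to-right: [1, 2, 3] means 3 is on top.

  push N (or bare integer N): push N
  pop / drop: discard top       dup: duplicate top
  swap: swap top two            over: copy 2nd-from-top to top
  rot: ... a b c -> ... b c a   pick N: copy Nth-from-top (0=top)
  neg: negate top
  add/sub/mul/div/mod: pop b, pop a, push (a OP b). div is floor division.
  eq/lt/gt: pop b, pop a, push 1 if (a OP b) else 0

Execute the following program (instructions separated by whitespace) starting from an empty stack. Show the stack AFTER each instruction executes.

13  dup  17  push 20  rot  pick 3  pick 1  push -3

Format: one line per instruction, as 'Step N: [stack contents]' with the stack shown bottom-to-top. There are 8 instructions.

Step 1: [13]
Step 2: [13, 13]
Step 3: [13, 13, 17]
Step 4: [13, 13, 17, 20]
Step 5: [13, 17, 20, 13]
Step 6: [13, 17, 20, 13, 13]
Step 7: [13, 17, 20, 13, 13, 13]
Step 8: [13, 17, 20, 13, 13, 13, -3]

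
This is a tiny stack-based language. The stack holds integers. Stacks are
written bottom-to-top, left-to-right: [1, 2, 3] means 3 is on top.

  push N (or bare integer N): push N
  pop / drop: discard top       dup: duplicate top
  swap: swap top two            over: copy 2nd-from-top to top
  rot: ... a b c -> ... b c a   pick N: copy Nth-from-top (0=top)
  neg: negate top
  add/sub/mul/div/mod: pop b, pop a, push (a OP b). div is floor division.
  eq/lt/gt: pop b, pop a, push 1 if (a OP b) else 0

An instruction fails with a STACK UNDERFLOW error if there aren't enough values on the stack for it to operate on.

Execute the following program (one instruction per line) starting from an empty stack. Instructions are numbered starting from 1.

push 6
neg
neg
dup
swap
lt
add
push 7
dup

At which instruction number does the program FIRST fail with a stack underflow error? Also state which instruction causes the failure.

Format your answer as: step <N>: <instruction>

Answer: step 7: add

Derivation:
Step 1 ('push 6'): stack = [6], depth = 1
Step 2 ('neg'): stack = [-6], depth = 1
Step 3 ('neg'): stack = [6], depth = 1
Step 4 ('dup'): stack = [6, 6], depth = 2
Step 5 ('swap'): stack = [6, 6], depth = 2
Step 6 ('lt'): stack = [0], depth = 1
Step 7 ('add'): needs 2 value(s) but depth is 1 — STACK UNDERFLOW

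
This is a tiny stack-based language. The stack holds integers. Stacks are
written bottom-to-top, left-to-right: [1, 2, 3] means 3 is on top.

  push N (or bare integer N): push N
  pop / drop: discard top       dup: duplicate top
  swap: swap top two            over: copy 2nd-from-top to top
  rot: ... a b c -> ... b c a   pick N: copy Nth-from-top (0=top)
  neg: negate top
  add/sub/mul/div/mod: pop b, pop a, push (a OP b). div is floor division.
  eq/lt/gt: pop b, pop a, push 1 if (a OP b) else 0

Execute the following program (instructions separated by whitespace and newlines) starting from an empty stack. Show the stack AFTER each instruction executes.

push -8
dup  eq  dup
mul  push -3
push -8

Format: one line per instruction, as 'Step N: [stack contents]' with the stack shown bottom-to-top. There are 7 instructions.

Step 1: [-8]
Step 2: [-8, -8]
Step 3: [1]
Step 4: [1, 1]
Step 5: [1]
Step 6: [1, -3]
Step 7: [1, -3, -8]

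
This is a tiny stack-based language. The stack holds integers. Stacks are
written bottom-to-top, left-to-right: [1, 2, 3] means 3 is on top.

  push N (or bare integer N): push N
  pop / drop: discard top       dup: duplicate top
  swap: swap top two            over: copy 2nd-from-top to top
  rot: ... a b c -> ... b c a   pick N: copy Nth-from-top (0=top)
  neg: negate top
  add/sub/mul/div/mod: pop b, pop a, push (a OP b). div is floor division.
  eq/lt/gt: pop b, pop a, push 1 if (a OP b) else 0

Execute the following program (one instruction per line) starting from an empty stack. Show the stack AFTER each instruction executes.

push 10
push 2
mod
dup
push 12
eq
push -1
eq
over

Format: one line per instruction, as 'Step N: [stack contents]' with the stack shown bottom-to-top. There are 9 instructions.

Step 1: [10]
Step 2: [10, 2]
Step 3: [0]
Step 4: [0, 0]
Step 5: [0, 0, 12]
Step 6: [0, 0]
Step 7: [0, 0, -1]
Step 8: [0, 0]
Step 9: [0, 0, 0]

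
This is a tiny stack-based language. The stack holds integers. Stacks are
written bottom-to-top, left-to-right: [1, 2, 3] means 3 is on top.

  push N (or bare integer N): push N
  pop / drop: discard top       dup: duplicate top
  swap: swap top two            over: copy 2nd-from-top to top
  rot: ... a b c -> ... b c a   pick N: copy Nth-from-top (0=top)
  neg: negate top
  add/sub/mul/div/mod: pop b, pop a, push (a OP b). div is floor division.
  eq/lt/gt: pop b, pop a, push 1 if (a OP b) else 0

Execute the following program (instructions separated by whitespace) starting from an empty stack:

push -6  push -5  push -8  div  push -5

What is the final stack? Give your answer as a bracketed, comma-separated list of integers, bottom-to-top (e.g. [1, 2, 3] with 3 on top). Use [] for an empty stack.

Answer: [-6, 0, -5]

Derivation:
After 'push -6': [-6]
After 'push -5': [-6, -5]
After 'push -8': [-6, -5, -8]
After 'div': [-6, 0]
After 'push -5': [-6, 0, -5]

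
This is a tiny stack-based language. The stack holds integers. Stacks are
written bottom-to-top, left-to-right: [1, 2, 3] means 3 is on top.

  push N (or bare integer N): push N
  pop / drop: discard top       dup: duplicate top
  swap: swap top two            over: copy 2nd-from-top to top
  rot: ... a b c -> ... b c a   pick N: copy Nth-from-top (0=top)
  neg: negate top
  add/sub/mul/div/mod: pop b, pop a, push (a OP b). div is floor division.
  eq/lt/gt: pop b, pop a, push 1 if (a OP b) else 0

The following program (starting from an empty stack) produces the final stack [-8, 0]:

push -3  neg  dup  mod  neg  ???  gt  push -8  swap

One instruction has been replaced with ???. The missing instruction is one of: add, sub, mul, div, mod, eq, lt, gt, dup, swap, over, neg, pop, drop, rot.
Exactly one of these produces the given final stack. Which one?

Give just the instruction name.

Stack before ???: [0]
Stack after ???:  [0, 0]
The instruction that transforms [0] -> [0, 0] is: dup

Answer: dup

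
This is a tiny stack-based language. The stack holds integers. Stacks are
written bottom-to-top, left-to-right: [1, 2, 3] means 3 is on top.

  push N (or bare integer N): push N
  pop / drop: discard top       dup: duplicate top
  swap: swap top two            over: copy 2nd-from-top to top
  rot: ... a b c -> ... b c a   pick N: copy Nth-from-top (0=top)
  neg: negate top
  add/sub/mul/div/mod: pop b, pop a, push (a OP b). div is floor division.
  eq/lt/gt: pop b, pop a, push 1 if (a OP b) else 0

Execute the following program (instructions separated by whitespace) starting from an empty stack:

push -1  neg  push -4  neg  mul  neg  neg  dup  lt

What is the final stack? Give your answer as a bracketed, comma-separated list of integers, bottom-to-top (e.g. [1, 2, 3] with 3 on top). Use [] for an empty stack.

After 'push -1': [-1]
After 'neg': [1]
After 'push -4': [1, -4]
After 'neg': [1, 4]
After 'mul': [4]
After 'neg': [-4]
After 'neg': [4]
After 'dup': [4, 4]
After 'lt': [0]

Answer: [0]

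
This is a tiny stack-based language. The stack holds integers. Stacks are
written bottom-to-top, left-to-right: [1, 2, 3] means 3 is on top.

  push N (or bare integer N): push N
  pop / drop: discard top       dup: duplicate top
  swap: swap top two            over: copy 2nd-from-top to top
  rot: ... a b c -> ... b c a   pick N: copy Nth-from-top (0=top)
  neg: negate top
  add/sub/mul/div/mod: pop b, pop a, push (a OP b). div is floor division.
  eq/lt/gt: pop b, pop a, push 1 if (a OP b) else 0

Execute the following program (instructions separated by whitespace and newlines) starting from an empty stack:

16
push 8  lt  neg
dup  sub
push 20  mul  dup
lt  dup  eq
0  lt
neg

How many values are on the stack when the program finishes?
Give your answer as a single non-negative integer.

Answer: 1

Derivation:
After 'push 16': stack = [16] (depth 1)
After 'push 8': stack = [16, 8] (depth 2)
After 'lt': stack = [0] (depth 1)
After 'neg': stack = [0] (depth 1)
After 'dup': stack = [0, 0] (depth 2)
After 'sub': stack = [0] (depth 1)
After 'push 20': stack = [0, 20] (depth 2)
After 'mul': stack = [0] (depth 1)
After 'dup': stack = [0, 0] (depth 2)
After 'lt': stack = [0] (depth 1)
After 'dup': stack = [0, 0] (depth 2)
After 'eq': stack = [1] (depth 1)
After 'push 0': stack = [1, 0] (depth 2)
After 'lt': stack = [0] (depth 1)
After 'neg': stack = [0] (depth 1)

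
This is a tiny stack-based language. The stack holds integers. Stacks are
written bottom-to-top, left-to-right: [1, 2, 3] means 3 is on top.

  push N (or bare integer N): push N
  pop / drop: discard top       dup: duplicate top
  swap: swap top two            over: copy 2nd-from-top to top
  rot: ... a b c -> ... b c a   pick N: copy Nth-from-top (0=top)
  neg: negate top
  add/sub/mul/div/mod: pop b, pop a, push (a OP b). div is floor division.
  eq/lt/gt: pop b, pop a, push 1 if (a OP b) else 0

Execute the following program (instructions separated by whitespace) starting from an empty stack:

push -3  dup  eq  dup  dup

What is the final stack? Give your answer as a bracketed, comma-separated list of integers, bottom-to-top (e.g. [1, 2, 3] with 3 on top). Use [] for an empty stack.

Answer: [1, 1, 1]

Derivation:
After 'push -3': [-3]
After 'dup': [-3, -3]
After 'eq': [1]
After 'dup': [1, 1]
After 'dup': [1, 1, 1]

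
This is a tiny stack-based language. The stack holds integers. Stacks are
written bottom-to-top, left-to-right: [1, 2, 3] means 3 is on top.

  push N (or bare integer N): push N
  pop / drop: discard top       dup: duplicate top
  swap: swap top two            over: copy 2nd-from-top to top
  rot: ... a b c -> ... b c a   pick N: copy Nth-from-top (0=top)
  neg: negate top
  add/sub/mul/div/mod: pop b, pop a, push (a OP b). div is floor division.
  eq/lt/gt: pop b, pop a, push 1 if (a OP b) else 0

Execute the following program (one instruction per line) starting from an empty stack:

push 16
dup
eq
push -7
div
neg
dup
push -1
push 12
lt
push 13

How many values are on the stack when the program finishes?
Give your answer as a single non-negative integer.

Answer: 4

Derivation:
After 'push 16': stack = [16] (depth 1)
After 'dup': stack = [16, 16] (depth 2)
After 'eq': stack = [1] (depth 1)
After 'push -7': stack = [1, -7] (depth 2)
After 'div': stack = [-1] (depth 1)
After 'neg': stack = [1] (depth 1)
After 'dup': stack = [1, 1] (depth 2)
After 'push -1': stack = [1, 1, -1] (depth 3)
After 'push 12': stack = [1, 1, -1, 12] (depth 4)
After 'lt': stack = [1, 1, 1] (depth 3)
After 'push 13': stack = [1, 1, 1, 13] (depth 4)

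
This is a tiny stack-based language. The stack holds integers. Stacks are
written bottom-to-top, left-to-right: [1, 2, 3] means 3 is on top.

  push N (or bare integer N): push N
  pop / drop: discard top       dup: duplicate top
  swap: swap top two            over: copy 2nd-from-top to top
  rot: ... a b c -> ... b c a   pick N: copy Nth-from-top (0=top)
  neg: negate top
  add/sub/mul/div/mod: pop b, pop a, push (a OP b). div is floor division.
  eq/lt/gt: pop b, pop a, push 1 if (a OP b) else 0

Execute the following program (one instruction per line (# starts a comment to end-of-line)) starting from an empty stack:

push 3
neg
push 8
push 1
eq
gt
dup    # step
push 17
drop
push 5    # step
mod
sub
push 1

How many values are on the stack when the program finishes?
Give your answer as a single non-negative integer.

Answer: 2

Derivation:
After 'push 3': stack = [3] (depth 1)
After 'neg': stack = [-3] (depth 1)
After 'push 8': stack = [-3, 8] (depth 2)
After 'push 1': stack = [-3, 8, 1] (depth 3)
After 'eq': stack = [-3, 0] (depth 2)
After 'gt': stack = [0] (depth 1)
After 'dup': stack = [0, 0] (depth 2)
After 'push 17': stack = [0, 0, 17] (depth 3)
After 'drop': stack = [0, 0] (depth 2)
After 'push 5': stack = [0, 0, 5] (depth 3)
After 'mod': stack = [0, 0] (depth 2)
After 'sub': stack = [0] (depth 1)
After 'push 1': stack = [0, 1] (depth 2)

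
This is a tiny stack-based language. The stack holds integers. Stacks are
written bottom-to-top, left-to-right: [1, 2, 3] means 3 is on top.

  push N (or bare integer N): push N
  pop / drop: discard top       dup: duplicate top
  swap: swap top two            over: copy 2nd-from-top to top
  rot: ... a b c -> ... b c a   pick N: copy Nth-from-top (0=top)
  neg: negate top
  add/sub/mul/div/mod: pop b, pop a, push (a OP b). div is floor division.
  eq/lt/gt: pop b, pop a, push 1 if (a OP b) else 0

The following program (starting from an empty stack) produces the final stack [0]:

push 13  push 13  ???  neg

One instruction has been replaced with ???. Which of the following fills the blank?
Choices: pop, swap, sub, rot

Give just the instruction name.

Answer: sub

Derivation:
Stack before ???: [13, 13]
Stack after ???:  [0]
Checking each choice:
  pop: produces [-13]
  swap: produces [13, -13]
  sub: MATCH
  rot: stack underflow (need 3, have 2)


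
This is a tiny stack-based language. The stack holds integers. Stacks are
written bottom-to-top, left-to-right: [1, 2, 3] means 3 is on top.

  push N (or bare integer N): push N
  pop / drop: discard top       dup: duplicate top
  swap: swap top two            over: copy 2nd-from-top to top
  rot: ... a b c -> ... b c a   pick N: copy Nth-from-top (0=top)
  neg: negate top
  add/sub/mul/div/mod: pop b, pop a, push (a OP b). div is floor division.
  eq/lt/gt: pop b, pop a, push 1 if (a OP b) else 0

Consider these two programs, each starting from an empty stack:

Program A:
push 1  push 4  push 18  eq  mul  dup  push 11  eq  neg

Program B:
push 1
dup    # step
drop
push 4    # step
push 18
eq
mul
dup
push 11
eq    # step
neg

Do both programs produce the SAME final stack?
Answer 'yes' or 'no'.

Answer: yes

Derivation:
Program A trace:
  After 'push 1': [1]
  After 'push 4': [1, 4]
  After 'push 18': [1, 4, 18]
  After 'eq': [1, 0]
  After 'mul': [0]
  After 'dup': [0, 0]
  After 'push 11': [0, 0, 11]
  After 'eq': [0, 0]
  After 'neg': [0, 0]
Program A final stack: [0, 0]

Program B trace:
  After 'push 1': [1]
  After 'dup': [1, 1]
  After 'drop': [1]
  After 'push 4': [1, 4]
  After 'push 18': [1, 4, 18]
  After 'eq': [1, 0]
  After 'mul': [0]
  After 'dup': [0, 0]
  After 'push 11': [0, 0, 11]
  After 'eq': [0, 0]
  After 'neg': [0, 0]
Program B final stack: [0, 0]
Same: yes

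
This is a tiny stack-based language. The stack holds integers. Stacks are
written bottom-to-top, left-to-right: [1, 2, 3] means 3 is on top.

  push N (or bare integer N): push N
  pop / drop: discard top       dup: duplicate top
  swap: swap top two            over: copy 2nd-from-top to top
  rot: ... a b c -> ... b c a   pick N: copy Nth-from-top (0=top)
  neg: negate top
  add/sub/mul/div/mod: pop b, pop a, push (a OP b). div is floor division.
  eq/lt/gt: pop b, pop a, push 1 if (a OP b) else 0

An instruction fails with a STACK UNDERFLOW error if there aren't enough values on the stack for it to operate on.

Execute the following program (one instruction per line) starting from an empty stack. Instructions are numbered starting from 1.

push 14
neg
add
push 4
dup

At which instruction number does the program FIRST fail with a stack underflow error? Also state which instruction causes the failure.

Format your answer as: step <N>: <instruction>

Step 1 ('push 14'): stack = [14], depth = 1
Step 2 ('neg'): stack = [-14], depth = 1
Step 3 ('add'): needs 2 value(s) but depth is 1 — STACK UNDERFLOW

Answer: step 3: add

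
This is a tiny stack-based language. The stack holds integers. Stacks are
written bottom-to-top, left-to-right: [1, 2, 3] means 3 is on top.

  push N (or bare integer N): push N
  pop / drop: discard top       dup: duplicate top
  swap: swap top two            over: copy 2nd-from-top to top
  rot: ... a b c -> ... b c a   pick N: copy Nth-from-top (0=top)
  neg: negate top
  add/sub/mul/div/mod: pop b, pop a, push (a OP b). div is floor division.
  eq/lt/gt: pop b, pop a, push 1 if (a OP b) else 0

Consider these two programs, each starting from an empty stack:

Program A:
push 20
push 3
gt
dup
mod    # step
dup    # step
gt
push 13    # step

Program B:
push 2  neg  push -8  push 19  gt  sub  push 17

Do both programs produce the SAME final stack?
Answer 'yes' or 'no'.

Answer: no

Derivation:
Program A trace:
  After 'push 20': [20]
  After 'push 3': [20, 3]
  After 'gt': [1]
  After 'dup': [1, 1]
  After 'mod': [0]
  After 'dup': [0, 0]
  After 'gt': [0]
  After 'push 13': [0, 13]
Program A final stack: [0, 13]

Program B trace:
  After 'push 2': [2]
  After 'neg': [-2]
  After 'push -8': [-2, -8]
  After 'push 19': [-2, -8, 19]
  After 'gt': [-2, 0]
  After 'sub': [-2]
  After 'push 17': [-2, 17]
Program B final stack: [-2, 17]
Same: no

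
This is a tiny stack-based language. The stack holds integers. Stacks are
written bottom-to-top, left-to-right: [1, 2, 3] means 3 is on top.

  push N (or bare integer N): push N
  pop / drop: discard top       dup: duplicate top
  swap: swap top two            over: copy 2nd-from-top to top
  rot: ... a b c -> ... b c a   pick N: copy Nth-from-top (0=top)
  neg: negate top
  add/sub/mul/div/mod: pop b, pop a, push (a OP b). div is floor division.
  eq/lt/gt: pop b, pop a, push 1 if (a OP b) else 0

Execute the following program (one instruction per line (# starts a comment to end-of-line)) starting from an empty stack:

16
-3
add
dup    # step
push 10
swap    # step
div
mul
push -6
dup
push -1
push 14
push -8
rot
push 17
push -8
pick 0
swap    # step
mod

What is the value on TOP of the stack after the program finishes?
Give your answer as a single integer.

After 'push 16': [16]
After 'push -3': [16, -3]
After 'add': [13]
After 'dup': [13, 13]
After 'push 10': [13, 13, 10]
After 'swap': [13, 10, 13]
After 'div': [13, 0]
After 'mul': [0]
After 'push -6': [0, -6]
After 'dup': [0, -6, -6]
After 'push -1': [0, -6, -6, -1]
After 'push 14': [0, -6, -6, -1, 14]
After 'push -8': [0, -6, -6, -1, 14, -8]
After 'rot': [0, -6, -6, 14, -8, -1]
After 'push 17': [0, -6, -6, 14, -8, -1, 17]
After 'push -8': [0, -6, -6, 14, -8, -1, 17, -8]
After 'pick 0': [0, -6, -6, 14, -8, -1, 17, -8, -8]
After 'swap': [0, -6, -6, 14, -8, -1, 17, -8, -8]
After 'mod': [0, -6, -6, 14, -8, -1, 17, 0]

Answer: 0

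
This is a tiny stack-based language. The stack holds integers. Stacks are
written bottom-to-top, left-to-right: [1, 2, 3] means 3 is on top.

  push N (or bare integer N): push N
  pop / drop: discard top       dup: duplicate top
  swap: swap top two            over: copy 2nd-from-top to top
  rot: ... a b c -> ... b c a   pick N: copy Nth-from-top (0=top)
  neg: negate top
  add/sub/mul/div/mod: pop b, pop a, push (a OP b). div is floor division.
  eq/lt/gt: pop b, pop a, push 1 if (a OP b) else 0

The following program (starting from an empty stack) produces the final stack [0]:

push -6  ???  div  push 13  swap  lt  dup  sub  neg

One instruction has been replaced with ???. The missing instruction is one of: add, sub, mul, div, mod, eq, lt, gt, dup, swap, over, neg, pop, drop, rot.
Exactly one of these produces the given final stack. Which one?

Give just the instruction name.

Answer: dup

Derivation:
Stack before ???: [-6]
Stack after ???:  [-6, -6]
The instruction that transforms [-6] -> [-6, -6] is: dup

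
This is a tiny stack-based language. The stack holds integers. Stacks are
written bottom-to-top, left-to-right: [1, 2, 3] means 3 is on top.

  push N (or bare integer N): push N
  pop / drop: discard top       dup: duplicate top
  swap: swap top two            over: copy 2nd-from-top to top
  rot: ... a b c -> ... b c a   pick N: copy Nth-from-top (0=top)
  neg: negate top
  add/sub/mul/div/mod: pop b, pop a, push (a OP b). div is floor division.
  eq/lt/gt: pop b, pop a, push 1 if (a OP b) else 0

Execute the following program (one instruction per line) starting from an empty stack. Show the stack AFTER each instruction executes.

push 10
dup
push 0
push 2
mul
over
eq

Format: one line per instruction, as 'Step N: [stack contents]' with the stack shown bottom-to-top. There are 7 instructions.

Step 1: [10]
Step 2: [10, 10]
Step 3: [10, 10, 0]
Step 4: [10, 10, 0, 2]
Step 5: [10, 10, 0]
Step 6: [10, 10, 0, 10]
Step 7: [10, 10, 0]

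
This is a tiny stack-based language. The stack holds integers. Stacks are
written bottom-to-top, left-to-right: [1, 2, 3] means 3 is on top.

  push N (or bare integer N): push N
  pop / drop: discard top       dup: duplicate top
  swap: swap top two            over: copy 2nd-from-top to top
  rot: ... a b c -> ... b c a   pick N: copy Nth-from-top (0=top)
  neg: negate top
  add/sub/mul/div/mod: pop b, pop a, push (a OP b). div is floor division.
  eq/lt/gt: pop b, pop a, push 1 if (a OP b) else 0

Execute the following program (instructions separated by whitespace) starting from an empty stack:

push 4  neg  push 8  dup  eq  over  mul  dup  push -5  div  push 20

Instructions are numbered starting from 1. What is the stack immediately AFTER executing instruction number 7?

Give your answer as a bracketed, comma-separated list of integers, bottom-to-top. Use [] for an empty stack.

Answer: [-4, -4]

Derivation:
Step 1 ('push 4'): [4]
Step 2 ('neg'): [-4]
Step 3 ('push 8'): [-4, 8]
Step 4 ('dup'): [-4, 8, 8]
Step 5 ('eq'): [-4, 1]
Step 6 ('over'): [-4, 1, -4]
Step 7 ('mul'): [-4, -4]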